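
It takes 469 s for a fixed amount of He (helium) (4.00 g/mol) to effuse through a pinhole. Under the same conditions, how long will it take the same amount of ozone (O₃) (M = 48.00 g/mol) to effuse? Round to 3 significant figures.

Using Graham's law: t_O₃/t_He = √(M_O₃/M_He) = √(48.00/4.00) = √12.00 = 3.464.
So the time for O₃ is 469 × 3.464 = 1620 s.

1620 s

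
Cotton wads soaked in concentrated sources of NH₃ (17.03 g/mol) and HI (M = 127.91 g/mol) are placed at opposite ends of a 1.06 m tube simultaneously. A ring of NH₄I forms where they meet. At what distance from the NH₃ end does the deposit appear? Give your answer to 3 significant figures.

0.777 m

Graham's law gives d_NH₃/d_HI = rate_NH₃/rate_HI = √(M_HI/M_NH₃) = √(127.91/17.03) = 2.741.
With d_NH₃ + d_HI = 1.06 m, d_HI = 1.06/(1 + 2.741) = 0.2834 m.
d_NH₃ = 1.06 − 0.2834 = 0.777 m.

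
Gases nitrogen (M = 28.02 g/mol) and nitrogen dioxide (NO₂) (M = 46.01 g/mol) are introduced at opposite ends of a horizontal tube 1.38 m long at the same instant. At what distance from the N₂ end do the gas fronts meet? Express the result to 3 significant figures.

0.775 m

Distances travelled in equal time are proportional to diffusion rates, so d_N₂/d_NO₂ = √(M_NO₂/M_N₂) = √(46.01/28.02) = 1.281.
With d_N₂ + d_NO₂ = 1.38 m, d_NO₂ = 1.38/(1 + 1.281) = 0.6049 m.
d_N₂ = 1.38 − 0.6049 = 0.775 m.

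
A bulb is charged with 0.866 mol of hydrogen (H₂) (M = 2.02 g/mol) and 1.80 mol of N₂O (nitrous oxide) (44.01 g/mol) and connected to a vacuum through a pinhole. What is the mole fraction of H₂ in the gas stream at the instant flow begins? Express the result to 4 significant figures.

0.6919

The effusion rate of species i is ∝ p_i/√M_i ∝ n_i/√M_i.
Mole fraction of H₂ in the effusate = (n_H₂/√M_H₂) / (n_H₂/√M_H₂ + n_N₂O/√M_N₂O)
= (0.866/√2.02) / (0.866/√2.02 + 1.80/√44.01) = 0.6093/(0.6093 + 0.2713) = 0.6919.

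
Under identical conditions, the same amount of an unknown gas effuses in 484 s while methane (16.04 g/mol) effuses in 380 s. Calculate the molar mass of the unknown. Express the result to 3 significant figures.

Graham's law gives t_X/t_CH₄ = √(M_X/M_CH₄).
484/380 = 1.274 = √(M_X/16.04)
M_X = 16.04 × 1.274² = 16.04 × 1.622 = 26.0 g/mol

26.0 g/mol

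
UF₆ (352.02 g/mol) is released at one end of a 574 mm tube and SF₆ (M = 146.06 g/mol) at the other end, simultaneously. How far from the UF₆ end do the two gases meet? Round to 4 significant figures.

224.9 mm

In equal time, each gas travels a distance ∝ its rate ∝ 1/√M, so d_UF₆/d_SF₆ = √(M_SF₆/M_UF₆) = √(146.06/352.02) = 0.6441.
With d_UF₆ + d_SF₆ = 574 mm, d_SF₆ = 574/(1 + 0.6441) = 349.1 mm.
d_UF₆ = 574 − 349.1 = 224.9 mm.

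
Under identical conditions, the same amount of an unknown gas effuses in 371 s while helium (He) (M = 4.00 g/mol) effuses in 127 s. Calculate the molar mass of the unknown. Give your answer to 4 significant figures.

34.14 g/mol

Since effusion rate ∝ 1/√M, t_X/t_He = √(M_X/M_He).
371/127 = 2.921 = √(M_X/4.00)
M_X = 4.00 × 2.921² = 4.00 × 8.534 = 34.14 g/mol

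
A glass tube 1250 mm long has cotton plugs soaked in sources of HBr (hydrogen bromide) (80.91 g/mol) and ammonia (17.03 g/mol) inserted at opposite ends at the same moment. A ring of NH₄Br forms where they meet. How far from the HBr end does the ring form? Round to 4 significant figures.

393.1 mm

In equal time, each gas travels a distance ∝ its rate ∝ 1/√M, so d_HBr/d_NH₃ = √(M_NH₃/M_HBr) = √(17.03/80.91) = 0.4588.
With d_HBr + d_NH₃ = 1250 mm, d_NH₃ = 1250/(1 + 0.4588) = 856.9 mm.
d_HBr = 1250 − 856.9 = 393.1 mm.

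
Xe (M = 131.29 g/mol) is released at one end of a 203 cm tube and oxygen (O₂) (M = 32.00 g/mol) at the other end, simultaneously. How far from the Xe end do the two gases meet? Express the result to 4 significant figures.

Distances travelled in equal time are proportional to diffusion rates, so d_Xe/d_O₂ = √(M_O₂/M_Xe) = √(32.00/131.29) = 0.4937.
With d_Xe + d_O₂ = 203 cm, d_O₂ = 203/(1 + 0.4937) = 135.9 cm.
d_Xe = 203 − 135.9 = 67.10 cm.

67.10 cm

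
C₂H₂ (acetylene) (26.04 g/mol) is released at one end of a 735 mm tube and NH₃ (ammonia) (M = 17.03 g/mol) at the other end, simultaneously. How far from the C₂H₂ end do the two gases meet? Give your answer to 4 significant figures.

328.6 mm

Distances travelled in equal time are proportional to diffusion rates, so d_C₂H₂/d_NH₃ = √(M_NH₃/M_C₂H₂) = √(17.03/26.04) = 0.8087.
With d_C₂H₂ + d_NH₃ = 735 mm, d_NH₃ = 735/(1 + 0.8087) = 406.4 mm.
d_C₂H₂ = 735 − 406.4 = 328.6 mm.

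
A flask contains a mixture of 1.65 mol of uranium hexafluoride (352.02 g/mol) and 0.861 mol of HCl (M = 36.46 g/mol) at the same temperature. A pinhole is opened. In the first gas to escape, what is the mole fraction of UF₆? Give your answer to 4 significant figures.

0.3815

Each component's effusion rate ∝ (its partial pressure)·(1/√M) ∝ n_i/√M_i.
So x_UF₆ in the escaping gas = (n_UF₆/√M_UF₆) / Σ(n_i/√M_i)
= (1.65/√352.02) / (1.65/√352.02 + 0.861/√36.46) = 0.08794/(0.08794 + 0.1426) = 0.3815.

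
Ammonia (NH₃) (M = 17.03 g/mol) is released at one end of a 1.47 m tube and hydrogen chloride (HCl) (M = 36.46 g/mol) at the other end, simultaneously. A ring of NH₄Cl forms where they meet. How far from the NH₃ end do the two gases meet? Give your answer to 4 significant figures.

0.8732 m

In equal time, each gas travels a distance ∝ its rate ∝ 1/√M, so d_NH₃/d_HCl = √(M_HCl/M_NH₃) = √(36.46/17.03) = 1.463.
With d_NH₃ + d_HCl = 1.47 m, d_HCl = 1.47/(1 + 1.463) = 0.5968 m.
d_NH₃ = 1.47 − 0.5968 = 0.8732 m.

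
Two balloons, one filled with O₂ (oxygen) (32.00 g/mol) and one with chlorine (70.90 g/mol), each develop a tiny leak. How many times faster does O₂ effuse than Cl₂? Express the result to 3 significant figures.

1.49

Since effusion rate ∝ 1/√M, rate_O₂/rate_Cl₂ = √(M_Cl₂/M_O₂) = √(70.90/32.00) = √2.216 = 1.49.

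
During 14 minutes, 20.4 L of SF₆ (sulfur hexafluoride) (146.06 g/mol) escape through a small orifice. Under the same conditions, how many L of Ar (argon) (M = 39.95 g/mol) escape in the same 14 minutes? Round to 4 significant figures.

39.01 L

By Graham's law, rate_Ar/rate_SF₆ = √(M_SF₆/M_Ar) = √(146.06/39.95) = √3.656 = 1.912.
So the volume for Ar is 20.4 × 1.912 = 39.01 L.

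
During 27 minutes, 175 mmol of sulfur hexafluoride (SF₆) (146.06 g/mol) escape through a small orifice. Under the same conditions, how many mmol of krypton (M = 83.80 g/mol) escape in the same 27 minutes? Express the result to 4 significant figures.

Graham's law gives rate_Kr/rate_SF₆ = √(M_SF₆/M_Kr) = √(146.06/83.80) = √1.743 = 1.320.
So the amount for Kr is 175 × 1.320 = 231.0 mmol.

231.0 mmol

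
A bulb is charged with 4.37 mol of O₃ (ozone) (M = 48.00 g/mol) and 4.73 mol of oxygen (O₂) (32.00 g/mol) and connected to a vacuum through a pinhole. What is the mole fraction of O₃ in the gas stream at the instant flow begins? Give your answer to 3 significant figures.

Effusion rate of each component ∝ n_i/√M_i (partial pressure × 1/√M).
x_O₃(eff) = (n_O₃/√M_O₃) / (n_O₃/√M_O₃ + n_O₂/√M_O₂)
= (4.37/√48.00) / (4.37/√48.00 + 4.73/√32.00) = 0.6308/(0.6308 + 0.8362) = 0.430.

0.430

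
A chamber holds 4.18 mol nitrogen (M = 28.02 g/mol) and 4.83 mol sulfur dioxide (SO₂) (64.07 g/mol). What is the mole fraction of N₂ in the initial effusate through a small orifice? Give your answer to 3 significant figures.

Each component's effusion rate ∝ (its partial pressure)·(1/√M) ∝ n_i/√M_i.
Mole fraction of N₂ in the effusate = (n_N₂/√M_N₂) / (n_N₂/√M_N₂ + n_SO₂/√M_SO₂)
= (4.18/√28.02) / (4.18/√28.02 + 4.83/√64.07) = 0.7897/(0.7897 + 0.6034) = 0.567.

0.567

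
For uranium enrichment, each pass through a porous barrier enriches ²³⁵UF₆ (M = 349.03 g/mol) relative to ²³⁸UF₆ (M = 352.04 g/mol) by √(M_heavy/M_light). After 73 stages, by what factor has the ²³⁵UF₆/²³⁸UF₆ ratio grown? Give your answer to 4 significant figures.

Each stage multiplies the ratio by α = √(352.04/349.03), so after 73 stages the overall factor is α^73 = (352.04/349.03)^(73/2).
= 1.00862^(73/2) = 1.368.

1.368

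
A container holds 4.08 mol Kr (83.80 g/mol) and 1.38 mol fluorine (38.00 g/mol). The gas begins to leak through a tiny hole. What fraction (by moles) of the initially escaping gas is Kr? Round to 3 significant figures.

0.666

The effusion rate of species i is ∝ p_i/√M_i ∝ n_i/√M_i.
Mole fraction of Kr in the effusate = (n_Kr/√M_Kr) / (n_Kr/√M_Kr + n_F₂/√M_F₂)
= (4.08/√83.80) / (4.08/√83.80 + 1.38/√38.00) = 0.4457/(0.4457 + 0.2239) = 0.666.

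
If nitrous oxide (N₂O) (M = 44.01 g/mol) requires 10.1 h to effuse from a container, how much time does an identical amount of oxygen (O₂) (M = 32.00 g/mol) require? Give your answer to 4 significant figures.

Graham's law gives t_O₂/t_N₂O = √(M_O₂/M_N₂O) = √(32.00/44.01) = √0.7271 = 0.8527.
So the time for O₂ is 10.1 × 0.8527 = 8.612 h.

8.612 h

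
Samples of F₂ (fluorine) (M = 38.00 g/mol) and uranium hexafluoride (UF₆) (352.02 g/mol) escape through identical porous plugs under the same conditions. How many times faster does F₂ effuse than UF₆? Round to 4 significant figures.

3.044

Graham's law gives rate_F₂/rate_UF₆ = √(M_UF₆/M_F₂) = √(352.02/38.00) = √9.264 = 3.044.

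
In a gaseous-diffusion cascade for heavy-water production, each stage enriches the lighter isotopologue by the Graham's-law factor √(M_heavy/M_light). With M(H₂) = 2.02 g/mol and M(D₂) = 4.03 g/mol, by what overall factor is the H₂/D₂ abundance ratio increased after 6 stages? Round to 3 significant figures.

7.94

The single-stage factor is √(M_heavy/M_light), so 6 stages give [√(4.03/2.02)]^6 = (4.03/2.02)^(6/2).
= 1.99505^3 = 7.94.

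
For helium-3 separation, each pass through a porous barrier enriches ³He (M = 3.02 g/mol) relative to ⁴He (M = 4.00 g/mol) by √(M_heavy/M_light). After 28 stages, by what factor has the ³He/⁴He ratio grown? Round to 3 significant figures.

Overall factor = α^28 with α = √(4.00/3.02), i.e. (4.00/3.02)^(28/2).
= 1.32450^14 = 51.1.

51.1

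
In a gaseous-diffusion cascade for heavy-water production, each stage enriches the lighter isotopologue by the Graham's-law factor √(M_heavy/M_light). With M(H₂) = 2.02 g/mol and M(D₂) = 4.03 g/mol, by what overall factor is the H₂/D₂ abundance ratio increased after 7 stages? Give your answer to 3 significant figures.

Overall factor = α^7 with α = √(4.03/2.02), i.e. (4.03/2.02)^(7/2).
= 1.99505^(7/2) = 11.2.

11.2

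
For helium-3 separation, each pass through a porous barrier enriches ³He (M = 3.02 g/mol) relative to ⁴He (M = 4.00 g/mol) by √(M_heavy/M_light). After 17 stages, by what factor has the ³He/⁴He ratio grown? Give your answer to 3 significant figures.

The single-stage factor is √(M_heavy/M_light), so 17 stages give [√(4.00/3.02)]^17 = (4.00/3.02)^(17/2).
= 1.32450^(17/2) = 10.9.

10.9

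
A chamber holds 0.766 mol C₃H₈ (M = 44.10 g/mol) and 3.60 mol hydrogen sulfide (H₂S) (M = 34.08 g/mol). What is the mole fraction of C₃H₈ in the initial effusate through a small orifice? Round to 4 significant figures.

Each component's effusion rate ∝ (its partial pressure)·(1/√M) ∝ n_i/√M_i.
So x_C₃H₈ in the escaping gas = (n_C₃H₈/√M_C₃H₈) / Σ(n_i/√M_i)
= (0.766/√44.10) / (0.766/√44.10 + 3.60/√34.08) = 0.1153/(0.1153 + 0.6167) = 0.1576.

0.1576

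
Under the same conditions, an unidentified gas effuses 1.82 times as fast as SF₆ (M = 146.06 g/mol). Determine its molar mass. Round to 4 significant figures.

From Graham's law, rate_X/rate_SF₆ = √(M_SF₆/M_X).
1.82 = √(146.06/M_X)
M_X = 146.06 / 1.82² = 146.06 / 3.312 = 44.09 g/mol

44.09 g/mol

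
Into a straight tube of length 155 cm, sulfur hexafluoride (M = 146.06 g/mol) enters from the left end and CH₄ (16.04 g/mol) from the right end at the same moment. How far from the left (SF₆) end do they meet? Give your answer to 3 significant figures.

The fronts meet when d_SF₆ + d_CH₄ = L with d_SF₆/d_CH₄ = √(M_CH₄/M_SF₆) (Graham's law). Here √(M_CH₄/M_SF₆) = √(16.04/146.06) = 0.3314.
With d_SF₆ + d_CH₄ = 155 cm, d_CH₄ = 155/(1 + 0.3314) = 116.4 cm.
d_SF₆ = 155 − 116.4 = 38.6 cm.

38.6 cm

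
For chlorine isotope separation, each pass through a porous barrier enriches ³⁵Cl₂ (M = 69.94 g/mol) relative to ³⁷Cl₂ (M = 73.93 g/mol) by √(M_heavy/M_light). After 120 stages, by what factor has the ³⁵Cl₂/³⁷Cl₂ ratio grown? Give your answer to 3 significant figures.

After 120 stages the ratio has grown by (√(73.93/69.94))^120 = (73.93/69.94)^(120/2).
= 1.05705^60 = 27.9.

27.9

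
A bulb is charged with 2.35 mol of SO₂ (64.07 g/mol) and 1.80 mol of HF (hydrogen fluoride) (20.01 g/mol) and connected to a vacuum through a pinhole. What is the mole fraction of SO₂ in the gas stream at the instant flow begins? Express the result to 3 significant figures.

0.422

The effusion rate of species i is ∝ p_i/√M_i ∝ n_i/√M_i.
x_SO₂(eff) = (n_SO₂/√M_SO₂) / (n_SO₂/√M_SO₂ + n_HF/√M_HF)
= (2.35/√64.07) / (2.35/√64.07 + 1.80/√20.01) = 0.2936/(0.2936 + 0.4024) = 0.422.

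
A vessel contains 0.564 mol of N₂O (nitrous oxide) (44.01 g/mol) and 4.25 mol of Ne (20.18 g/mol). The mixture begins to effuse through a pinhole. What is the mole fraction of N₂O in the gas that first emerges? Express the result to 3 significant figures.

The effusion rate of species i is ∝ p_i/√M_i ∝ n_i/√M_i.
So x_N₂O in the escaping gas = (n_N₂O/√M_N₂O) / Σ(n_i/√M_i)
= (0.564/√44.01) / (0.564/√44.01 + 4.25/√20.18) = 0.08502/(0.08502 + 0.9461) = 0.0825.

0.0825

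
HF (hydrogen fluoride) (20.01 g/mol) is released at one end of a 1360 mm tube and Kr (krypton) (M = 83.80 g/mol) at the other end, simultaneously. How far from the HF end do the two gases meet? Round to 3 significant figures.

Graham's law gives d_HF/d_Kr = rate_HF/rate_Kr = √(M_Kr/M_HF) = √(83.80/20.01) = 2.046.
With d_HF + d_Kr = 1360 mm, d_Kr = 1360/(1 + 2.046) = 446.4 mm.
d_HF = 1360 − 446.4 = 914 mm.

914 mm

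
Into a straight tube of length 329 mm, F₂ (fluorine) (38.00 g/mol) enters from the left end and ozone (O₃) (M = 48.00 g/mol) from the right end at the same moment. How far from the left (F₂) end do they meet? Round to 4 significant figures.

174.1 mm

Distances travelled in equal time are proportional to diffusion rates, so d_F₂/d_O₃ = √(M_O₃/M_F₂) = √(48.00/38.00) = 1.124.
With d_F₂ + d_O₃ = 329 mm, d_O₃ = 329/(1 + 1.124) = 154.9 mm.
d_F₂ = 329 − 154.9 = 174.1 mm.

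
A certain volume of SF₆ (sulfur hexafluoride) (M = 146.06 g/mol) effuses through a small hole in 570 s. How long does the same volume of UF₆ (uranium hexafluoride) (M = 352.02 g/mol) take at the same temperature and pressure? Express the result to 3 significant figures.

Since effusion rate ∝ 1/√M, t_UF₆/t_SF₆ = √(M_UF₆/M_SF₆) = √(352.02/146.06) = √2.410 = 1.552.
So the time for UF₆ is 570 × 1.552 = 885 s.

885 s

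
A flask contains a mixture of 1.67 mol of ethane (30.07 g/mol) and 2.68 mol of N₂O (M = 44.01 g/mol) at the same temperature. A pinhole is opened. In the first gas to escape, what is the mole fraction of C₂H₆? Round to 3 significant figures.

Rate_i ∝ x_i/√M_i (Graham's law weighted by mole fraction), so the effusate composition follows n_i/√M_i.
x_C₂H₆(eff) = (n_C₂H₆/√M_C₂H₆) / (n_C₂H₆/√M_C₂H₆ + n_N₂O/√M_N₂O)
= (1.67/√30.07) / (1.67/√30.07 + 2.68/√44.01) = 0.3045/(0.3045 + 0.4040) = 0.430.

0.430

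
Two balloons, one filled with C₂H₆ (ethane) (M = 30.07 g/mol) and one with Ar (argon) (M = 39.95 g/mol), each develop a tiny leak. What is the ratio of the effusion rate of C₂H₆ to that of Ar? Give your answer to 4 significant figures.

1.153

By Graham's law, rate_C₂H₆/rate_Ar = √(M_Ar/M_C₂H₆) = √(39.95/30.07) = √1.329 = 1.153.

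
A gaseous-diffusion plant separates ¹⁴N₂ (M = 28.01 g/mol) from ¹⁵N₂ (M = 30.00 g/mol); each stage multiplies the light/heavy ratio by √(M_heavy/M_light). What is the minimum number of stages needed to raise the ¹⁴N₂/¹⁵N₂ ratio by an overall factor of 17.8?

Per stage α = (30.00/28.01)^(1/2) = 1.07105^0.5, giving ln α = 0.03432.
Need α^N ≥ 17.8 ⇒ N ≥ ln(17.8) / ln α = 2.879 / 0.03432 = 83.90.
Minimum whole number of stages: N = 84.

84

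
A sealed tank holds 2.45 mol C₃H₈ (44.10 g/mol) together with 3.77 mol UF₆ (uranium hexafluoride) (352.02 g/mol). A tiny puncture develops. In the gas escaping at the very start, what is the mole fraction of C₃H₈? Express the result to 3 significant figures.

Effusion rate of each component ∝ n_i/√M_i (partial pressure × 1/√M).
So x_C₃H₈ in the escaping gas = (n_C₃H₈/√M_C₃H₈) / Σ(n_i/√M_i)
= (2.45/√44.10) / (2.45/√44.10 + 3.77/√352.02) = 0.3689/(0.3689 + 0.2009) = 0.647.

0.647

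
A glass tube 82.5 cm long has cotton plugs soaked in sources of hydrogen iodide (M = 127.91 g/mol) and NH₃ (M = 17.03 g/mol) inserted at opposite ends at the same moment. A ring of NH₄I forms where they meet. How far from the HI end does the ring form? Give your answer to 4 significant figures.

22.06 cm

The fronts meet when d_HI + d_NH₃ = L with d_HI/d_NH₃ = √(M_NH₃/M_HI) (Graham's law). Here √(M_NH₃/M_HI) = √(17.03/127.91) = 0.3649.
With d_HI + d_NH₃ = 82.5 cm, d_NH₃ = 82.5/(1 + 0.3649) = 60.44 cm.
d_HI = 82.5 − 60.44 = 22.06 cm.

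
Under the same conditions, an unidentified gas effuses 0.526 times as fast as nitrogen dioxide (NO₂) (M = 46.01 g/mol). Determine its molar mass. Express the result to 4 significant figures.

166.3 g/mol

By Graham's law, rate_X/rate_NO₂ = √(M_NO₂/M_X).
0.526 = √(46.01/M_X)
M_X = 46.01 / 0.526² = 46.01 / 0.2767 = 166.3 g/mol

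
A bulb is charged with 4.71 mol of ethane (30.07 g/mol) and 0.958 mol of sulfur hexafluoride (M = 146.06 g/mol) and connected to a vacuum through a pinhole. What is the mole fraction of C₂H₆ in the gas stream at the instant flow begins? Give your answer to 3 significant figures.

Each component's effusion rate ∝ (its partial pressure)·(1/√M) ∝ n_i/√M_i.
x_C₂H₆(eff) = (n_C₂H₆/√M_C₂H₆) / (n_C₂H₆/√M_C₂H₆ + n_SF₆/√M_SF₆)
= (4.71/√30.07) / (4.71/√30.07 + 0.958/√146.06) = 0.8589/(0.8589 + 0.07927) = 0.916.

0.916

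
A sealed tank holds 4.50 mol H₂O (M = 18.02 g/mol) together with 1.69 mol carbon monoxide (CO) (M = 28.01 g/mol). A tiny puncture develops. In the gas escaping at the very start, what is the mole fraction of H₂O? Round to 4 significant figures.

0.7685

Rate_i ∝ x_i/√M_i (Graham's law weighted by mole fraction), so the effusate composition follows n_i/√M_i.
So x_H₂O in the escaping gas = (n_H₂O/√M_H₂O) / Σ(n_i/√M_i)
= (4.50/√18.02) / (4.50/√18.02 + 1.69/√28.01) = 1.060/(1.060 + 0.3193) = 0.7685.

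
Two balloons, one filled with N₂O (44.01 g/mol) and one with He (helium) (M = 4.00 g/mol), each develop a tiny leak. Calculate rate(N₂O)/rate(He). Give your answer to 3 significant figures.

From Graham's law, rate_N₂O/rate_He = √(M_He/M_N₂O) = √(4.00/44.01) = √0.09089 = 0.301.

0.301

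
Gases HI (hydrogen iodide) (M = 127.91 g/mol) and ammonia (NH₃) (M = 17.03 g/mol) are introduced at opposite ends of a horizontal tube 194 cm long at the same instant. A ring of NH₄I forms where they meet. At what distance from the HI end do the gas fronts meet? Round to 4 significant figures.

51.86 cm

The fronts meet when d_HI + d_NH₃ = L with d_HI/d_NH₃ = √(M_NH₃/M_HI) (Graham's law). Here √(M_NH₃/M_HI) = √(17.03/127.91) = 0.3649.
With d_HI + d_NH₃ = 194 cm, d_NH₃ = 194/(1 + 0.3649) = 142.1 cm.
d_HI = 194 − 142.1 = 51.86 cm.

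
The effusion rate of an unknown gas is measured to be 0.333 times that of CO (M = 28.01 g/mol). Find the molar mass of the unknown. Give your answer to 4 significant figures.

By Graham's law, rate_X/rate_CO = √(M_CO/M_X).
0.333 = √(28.01/M_X)
M_X = 28.01 / 0.333² = 28.01 / 0.1109 = 252.6 g/mol

252.6 g/mol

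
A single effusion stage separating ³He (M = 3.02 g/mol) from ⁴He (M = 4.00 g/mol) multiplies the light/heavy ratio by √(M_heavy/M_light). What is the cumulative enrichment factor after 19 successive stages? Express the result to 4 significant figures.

The single-stage factor is √(M_heavy/M_light), so 19 stages give [√(4.00/3.02)]^19 = (4.00/3.02)^(19/2).
= 1.32450^(19/2) = 14.44.

14.44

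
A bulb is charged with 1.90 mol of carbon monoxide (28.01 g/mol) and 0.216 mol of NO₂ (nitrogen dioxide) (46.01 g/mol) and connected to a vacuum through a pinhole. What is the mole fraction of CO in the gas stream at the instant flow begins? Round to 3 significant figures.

0.919

Each component's effusion rate ∝ (its partial pressure)·(1/√M) ∝ n_i/√M_i.
x_CO(eff) = (n_CO/√M_CO) / (n_CO/√M_CO + n_NO₂/√M_NO₂)
= (1.90/√28.01) / (1.90/√28.01 + 0.216/√46.01) = 0.3590/(0.3590 + 0.03184) = 0.919.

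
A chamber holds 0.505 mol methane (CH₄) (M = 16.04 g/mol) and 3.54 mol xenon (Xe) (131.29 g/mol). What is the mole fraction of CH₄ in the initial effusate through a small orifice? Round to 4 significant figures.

Effusion rate of each component ∝ n_i/√M_i (partial pressure × 1/√M).
So x_CH₄ in the escaping gas = (n_CH₄/√M_CH₄) / Σ(n_i/√M_i)
= (0.505/√16.04) / (0.505/√16.04 + 3.54/√131.29) = 0.1261/(0.1261 + 0.3089) = 0.2898.

0.2898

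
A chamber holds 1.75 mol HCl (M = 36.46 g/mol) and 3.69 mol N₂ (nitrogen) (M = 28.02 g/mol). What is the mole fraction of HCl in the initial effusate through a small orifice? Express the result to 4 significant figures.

Each component's effusion rate ∝ (its partial pressure)·(1/√M) ∝ n_i/√M_i.
Mole fraction of HCl in the effusate = (n_HCl/√M_HCl) / (n_HCl/√M_HCl + n_N₂/√M_N₂)
= (1.75/√36.46) / (1.75/√36.46 + 3.69/√28.02) = 0.2898/(0.2898 + 0.6971) = 0.2937.

0.2937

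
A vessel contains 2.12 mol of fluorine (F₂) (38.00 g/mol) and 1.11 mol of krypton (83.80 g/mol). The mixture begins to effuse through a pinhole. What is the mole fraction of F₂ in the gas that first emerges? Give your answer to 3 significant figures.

0.739

Each component's effusion rate ∝ (its partial pressure)·(1/√M) ∝ n_i/√M_i.
Mole fraction of F₂ in the effusate = (n_F₂/√M_F₂) / (n_F₂/√M_F₂ + n_Kr/√M_Kr)
= (2.12/√38.00) / (2.12/√38.00 + 1.11/√83.80) = 0.3439/(0.3439 + 0.1213) = 0.739.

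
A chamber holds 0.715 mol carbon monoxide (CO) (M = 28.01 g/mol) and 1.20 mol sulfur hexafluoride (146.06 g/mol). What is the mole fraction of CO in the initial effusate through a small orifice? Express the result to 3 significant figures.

Effusion rate of each component ∝ n_i/√M_i (partial pressure × 1/√M).
Mole fraction of CO in the effusate = (n_CO/√M_CO) / (n_CO/√M_CO + n_SF₆/√M_SF₆)
= (0.715/√28.01) / (0.715/√28.01 + 1.20/√146.06) = 0.1351/(0.1351 + 0.09929) = 0.576.

0.576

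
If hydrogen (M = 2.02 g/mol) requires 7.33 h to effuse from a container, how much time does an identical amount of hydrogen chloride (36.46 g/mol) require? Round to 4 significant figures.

31.14 h

Using Graham's law: t_HCl/t_H₂ = √(M_HCl/M_H₂) = √(36.46/2.02) = √18.05 = 4.248.
So the time for HCl is 7.33 × 4.248 = 31.14 h.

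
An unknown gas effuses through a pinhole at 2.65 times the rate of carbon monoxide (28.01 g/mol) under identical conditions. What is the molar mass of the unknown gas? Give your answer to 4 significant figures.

Using Graham's law: rate_X/rate_CO = √(M_CO/M_X).
2.65 = √(28.01/M_X)
M_X = 28.01 / 2.65² = 28.01 / 7.022 = 3.989 g/mol

3.989 g/mol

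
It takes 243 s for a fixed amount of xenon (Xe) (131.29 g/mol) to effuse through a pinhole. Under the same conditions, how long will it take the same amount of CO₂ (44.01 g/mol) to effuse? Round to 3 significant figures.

141 s

From Graham's law, t_CO₂/t_Xe = √(M_CO₂/M_Xe) = √(44.01/131.29) = √0.3352 = 0.5790.
So the time for CO₂ is 243 × 0.5790 = 141 s.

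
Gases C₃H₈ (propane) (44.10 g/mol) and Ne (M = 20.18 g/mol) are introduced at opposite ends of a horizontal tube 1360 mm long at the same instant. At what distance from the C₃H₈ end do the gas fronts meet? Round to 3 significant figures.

549 mm

Graham's law gives d_C₃H₈/d_Ne = rate_C₃H₈/rate_Ne = √(M_Ne/M_C₃H₈) = √(20.18/44.10) = 0.6765.
With d_C₃H₈ + d_Ne = 1360 mm, d_Ne = 1360/(1 + 0.6765) = 811.2 mm.
d_C₃H₈ = 1360 − 811.2 = 549 mm.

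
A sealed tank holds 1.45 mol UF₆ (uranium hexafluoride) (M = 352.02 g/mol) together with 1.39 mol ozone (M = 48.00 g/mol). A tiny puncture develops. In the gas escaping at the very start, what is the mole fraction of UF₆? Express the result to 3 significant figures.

0.278

Each component's effusion rate ∝ (its partial pressure)·(1/√M) ∝ n_i/√M_i.
x_UF₆(eff) = (n_UF₆/√M_UF₆) / (n_UF₆/√M_UF₆ + n_O₃/√M_O₃)
= (1.45/√352.02) / (1.45/√352.02 + 1.39/√48.00) = 0.07728/(0.07728 + 0.2006) = 0.278.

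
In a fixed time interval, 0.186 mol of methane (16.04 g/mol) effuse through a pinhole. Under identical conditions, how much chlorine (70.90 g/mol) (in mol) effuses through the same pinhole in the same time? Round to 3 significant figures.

By Graham's law, rate_Cl₂/rate_CH₄ = √(M_CH₄/M_Cl₂) = √(16.04/70.90) = √0.2262 = 0.4756.
So the amount for Cl₂ is 0.186 × 0.4756 = 0.0885 mol.

0.0885 mol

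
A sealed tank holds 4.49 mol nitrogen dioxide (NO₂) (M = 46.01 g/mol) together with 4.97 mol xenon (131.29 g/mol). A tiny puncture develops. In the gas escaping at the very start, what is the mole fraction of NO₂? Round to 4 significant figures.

0.6041

The effusion rate of species i is ∝ p_i/√M_i ∝ n_i/√M_i.
Mole fraction of NO₂ in the effusate = (n_NO₂/√M_NO₂) / (n_NO₂/√M_NO₂ + n_Xe/√M_Xe)
= (4.49/√46.01) / (4.49/√46.01 + 4.97/√131.29) = 0.6619/(0.6619 + 0.4338) = 0.6041.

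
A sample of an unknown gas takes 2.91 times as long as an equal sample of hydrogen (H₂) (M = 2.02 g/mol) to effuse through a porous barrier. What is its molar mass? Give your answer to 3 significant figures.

By Graham's law, t_X/t_H₂ = √(M_X/M_H₂).
2.91 = √(M_X/2.02)
M_X = 2.02 × 2.91² = 2.02 × 8.468 = 17.1 g/mol

17.1 g/mol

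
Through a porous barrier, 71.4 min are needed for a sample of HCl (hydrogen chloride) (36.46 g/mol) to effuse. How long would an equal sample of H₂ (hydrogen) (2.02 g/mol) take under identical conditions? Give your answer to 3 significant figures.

From Graham's law, t_H₂/t_HCl = √(M_H₂/M_HCl) = √(2.02/36.46) = √0.05540 = 0.2354.
So the time for H₂ is 71.4 × 0.2354 = 16.8 min.

16.8 min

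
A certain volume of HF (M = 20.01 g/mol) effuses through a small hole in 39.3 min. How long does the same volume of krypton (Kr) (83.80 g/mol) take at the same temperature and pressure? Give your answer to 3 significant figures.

80.4 min

Using Graham's law: t_Kr/t_HF = √(M_Kr/M_HF) = √(83.80/20.01) = √4.188 = 2.046.
So the time for Kr is 39.3 × 2.046 = 80.4 min.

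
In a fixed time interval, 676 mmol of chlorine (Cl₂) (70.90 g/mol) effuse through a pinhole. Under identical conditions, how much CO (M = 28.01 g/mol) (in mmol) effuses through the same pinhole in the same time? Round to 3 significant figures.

1080 mmol

Since effusion rate ∝ 1/√M, rate_CO/rate_Cl₂ = √(M_Cl₂/M_CO) = √(70.90/28.01) = √2.531 = 1.591.
So the amount for CO is 676 × 1.591 = 1080 mmol.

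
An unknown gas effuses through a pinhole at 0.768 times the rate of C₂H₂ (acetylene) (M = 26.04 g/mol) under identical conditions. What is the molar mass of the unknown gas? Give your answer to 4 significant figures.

Graham's law gives rate_X/rate_C₂H₂ = √(M_C₂H₂/M_X).
0.768 = √(26.04/M_X)
M_X = 26.04 / 0.768² = 26.04 / 0.5898 = 44.15 g/mol

44.15 g/mol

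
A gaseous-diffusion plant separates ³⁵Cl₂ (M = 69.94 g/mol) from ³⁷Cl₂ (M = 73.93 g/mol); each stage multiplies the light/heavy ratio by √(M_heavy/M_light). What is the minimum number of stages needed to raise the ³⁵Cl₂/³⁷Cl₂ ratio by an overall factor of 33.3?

Per stage α = (73.93/69.94)^(1/2) = 1.05705^0.5, giving ln α = 0.02774.
Need α^N ≥ 33.3 ⇒ N ≥ ln(33.3) / ln α = 3.506 / 0.02774 = 126.37.
So at least 127 stages are needed.

127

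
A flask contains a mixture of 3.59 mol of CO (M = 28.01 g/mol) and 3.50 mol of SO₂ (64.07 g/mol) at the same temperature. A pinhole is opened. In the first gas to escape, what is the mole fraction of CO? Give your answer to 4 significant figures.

Rate_i ∝ x_i/√M_i (Graham's law weighted by mole fraction), so the effusate composition follows n_i/√M_i.
Mole fraction of CO in the effusate = (n_CO/√M_CO) / (n_CO/√M_CO + n_SO₂/√M_SO₂)
= (3.59/√28.01) / (3.59/√28.01 + 3.50/√64.07) = 0.6783/(0.6783 + 0.4373) = 0.6080.

0.6080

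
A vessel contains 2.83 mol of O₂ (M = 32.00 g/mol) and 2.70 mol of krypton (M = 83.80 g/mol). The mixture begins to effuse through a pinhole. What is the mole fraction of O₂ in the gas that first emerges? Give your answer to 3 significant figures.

Effusion rate of each component ∝ n_i/√M_i (partial pressure × 1/√M).
So x_O₂ in the escaping gas = (n_O₂/√M_O₂) / Σ(n_i/√M_i)
= (2.83/√32.00) / (2.83/√32.00 + 2.70/√83.80) = 0.5003/(0.5003 + 0.2949) = 0.629.

0.629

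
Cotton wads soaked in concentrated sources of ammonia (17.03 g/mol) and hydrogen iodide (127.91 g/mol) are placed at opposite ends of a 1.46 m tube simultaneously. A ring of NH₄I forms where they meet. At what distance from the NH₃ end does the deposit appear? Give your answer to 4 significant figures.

1.070 m

The fronts meet when d_NH₃ + d_HI = L with d_NH₃/d_HI = √(M_HI/M_NH₃) (Graham's law). Here √(M_HI/M_NH₃) = √(127.91/17.03) = 2.741.
With d_NH₃ + d_HI = 1.46 m, d_HI = 1.46/(1 + 2.741) = 0.3903 m.
d_NH₃ = 1.46 − 0.3903 = 1.070 m.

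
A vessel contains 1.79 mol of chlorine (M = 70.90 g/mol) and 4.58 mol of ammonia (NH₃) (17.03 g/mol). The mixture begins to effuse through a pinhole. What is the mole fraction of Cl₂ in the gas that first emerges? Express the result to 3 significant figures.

0.161

Effusion rate of each component ∝ n_i/√M_i (partial pressure × 1/√M).
So x_Cl₂ in the escaping gas = (n_Cl₂/√M_Cl₂) / Σ(n_i/√M_i)
= (1.79/√70.90) / (1.79/√70.90 + 4.58/√17.03) = 0.2126/(0.2126 + 1.110) = 0.161.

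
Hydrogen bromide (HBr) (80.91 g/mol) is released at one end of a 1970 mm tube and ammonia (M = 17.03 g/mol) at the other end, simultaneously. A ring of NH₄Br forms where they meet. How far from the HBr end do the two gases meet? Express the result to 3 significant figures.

620 mm

Distances travelled in equal time are proportional to diffusion rates, so d_HBr/d_NH₃ = √(M_NH₃/M_HBr) = √(17.03/80.91) = 0.4588.
With d_HBr + d_NH₃ = 1970 mm, d_NH₃ = 1970/(1 + 0.4588) = 1350 mm.
d_HBr = 1970 − 1350 = 620 mm.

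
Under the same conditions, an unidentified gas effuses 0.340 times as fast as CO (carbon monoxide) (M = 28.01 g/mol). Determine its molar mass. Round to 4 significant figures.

Using Graham's law: rate_X/rate_CO = √(M_CO/M_X).
0.340 = √(28.01/M_X)
M_X = 28.01 / 0.340² = 28.01 / 0.1156 = 242.3 g/mol

242.3 g/mol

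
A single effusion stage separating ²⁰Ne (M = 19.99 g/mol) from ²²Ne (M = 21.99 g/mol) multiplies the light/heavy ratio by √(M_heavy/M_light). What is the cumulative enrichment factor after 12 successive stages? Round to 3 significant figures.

1.77

The single-stage factor is √(M_heavy/M_light), so 12 stages give [√(21.99/19.99)]^12 = (21.99/19.99)^(12/2).
= 1.10005^6 = 1.77.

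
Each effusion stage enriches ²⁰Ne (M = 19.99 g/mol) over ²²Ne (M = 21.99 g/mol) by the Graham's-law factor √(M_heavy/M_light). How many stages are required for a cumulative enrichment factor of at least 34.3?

75

Per stage α = (21.99/19.99)^(1/2) = 1.10005^0.5, giving ln α = 0.04768.
Need α^N ≥ 34.3 ⇒ N ≥ ln(34.3) / ln α = 3.535 / 0.04768 = 74.15.
Rounding up, N = 75 stages.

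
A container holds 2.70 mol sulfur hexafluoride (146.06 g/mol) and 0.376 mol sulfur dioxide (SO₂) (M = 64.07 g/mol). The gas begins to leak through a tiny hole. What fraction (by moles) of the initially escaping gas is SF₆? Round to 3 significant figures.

0.826

Effusion rate of each component ∝ n_i/√M_i (partial pressure × 1/√M).
Mole fraction of SF₆ in the effusate = (n_SF₆/√M_SF₆) / (n_SF₆/√M_SF₆ + n_SO₂/√M_SO₂)
= (2.70/√146.06) / (2.70/√146.06 + 0.376/√64.07) = 0.2234/(0.2234 + 0.04697) = 0.826.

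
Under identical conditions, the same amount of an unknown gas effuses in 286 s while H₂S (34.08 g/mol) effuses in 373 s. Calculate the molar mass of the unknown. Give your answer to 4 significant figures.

20.04 g/mol

Graham's law gives t_X/t_H₂S = √(M_X/M_H₂S).
286/373 = 0.7668 = √(M_X/34.08)
M_X = 34.08 × 0.7668² = 34.08 × 0.5879 = 20.04 g/mol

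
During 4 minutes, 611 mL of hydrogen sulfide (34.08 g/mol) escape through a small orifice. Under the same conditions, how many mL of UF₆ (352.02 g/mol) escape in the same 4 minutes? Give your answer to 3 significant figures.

Graham's law gives rate_UF₆/rate_H₂S = √(M_H₂S/M_UF₆) = √(34.08/352.02) = √0.09681 = 0.3111.
So the volume for UF₆ is 611 × 0.3111 = 190 mL.

190 mL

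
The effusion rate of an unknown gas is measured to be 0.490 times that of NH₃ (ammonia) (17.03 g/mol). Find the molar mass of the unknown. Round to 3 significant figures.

70.9 g/mol

Graham's law gives rate_X/rate_NH₃ = √(M_NH₃/M_X).
0.490 = √(17.03/M_X)
M_X = 17.03 / 0.490² = 17.03 / 0.2401 = 70.9 g/mol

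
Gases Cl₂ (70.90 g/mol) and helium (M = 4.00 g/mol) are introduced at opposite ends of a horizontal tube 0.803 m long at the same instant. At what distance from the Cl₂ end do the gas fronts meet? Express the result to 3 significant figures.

Distances travelled in equal time are proportional to diffusion rates, so d_Cl₂/d_He = √(M_He/M_Cl₂) = √(4.00/70.90) = 0.2375.
With d_Cl₂ + d_He = 0.803 m, d_He = 0.803/(1 + 0.2375) = 0.6489 m.
d_Cl₂ = 0.803 − 0.6489 = 0.154 m.

0.154 m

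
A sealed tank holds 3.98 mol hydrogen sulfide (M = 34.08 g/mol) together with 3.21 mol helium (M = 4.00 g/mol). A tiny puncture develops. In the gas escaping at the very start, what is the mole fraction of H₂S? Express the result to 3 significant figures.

The effusion rate of species i is ∝ p_i/√M_i ∝ n_i/√M_i.
So x_H₂S in the escaping gas = (n_H₂S/√M_H₂S) / Σ(n_i/√M_i)
= (3.98/√34.08) / (3.98/√34.08 + 3.21/√4.00) = 0.6818/(0.6818 + 1.605) = 0.298.

0.298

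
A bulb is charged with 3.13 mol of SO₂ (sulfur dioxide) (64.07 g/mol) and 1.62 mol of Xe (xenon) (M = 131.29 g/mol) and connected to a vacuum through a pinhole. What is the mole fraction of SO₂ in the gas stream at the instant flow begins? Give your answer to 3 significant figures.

0.734

Effusion rate of each component ∝ n_i/√M_i (partial pressure × 1/√M).
Mole fraction of SO₂ in the effusate = (n_SO₂/√M_SO₂) / (n_SO₂/√M_SO₂ + n_Xe/√M_Xe)
= (3.13/√64.07) / (3.13/√64.07 + 1.62/√131.29) = 0.3910/(0.3910 + 0.1414) = 0.734.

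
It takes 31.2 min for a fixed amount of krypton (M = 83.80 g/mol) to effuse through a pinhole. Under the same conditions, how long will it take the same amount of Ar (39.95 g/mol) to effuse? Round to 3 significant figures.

From Graham's law, t_Ar/t_Kr = √(M_Ar/M_Kr) = √(39.95/83.80) = √0.4767 = 0.6905.
So the time for Ar is 31.2 × 0.6905 = 21.5 min.

21.5 min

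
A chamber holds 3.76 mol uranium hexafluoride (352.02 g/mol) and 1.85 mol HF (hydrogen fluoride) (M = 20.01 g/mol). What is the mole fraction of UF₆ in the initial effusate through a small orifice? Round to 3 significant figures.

The effusion rate of species i is ∝ p_i/√M_i ∝ n_i/√M_i.
x_UF₆(eff) = (n_UF₆/√M_UF₆) / (n_UF₆/√M_UF₆ + n_HF/√M_HF)
= (3.76/√352.02) / (3.76/√352.02 + 1.85/√20.01) = 0.2004/(0.2004 + 0.4136) = 0.326.

0.326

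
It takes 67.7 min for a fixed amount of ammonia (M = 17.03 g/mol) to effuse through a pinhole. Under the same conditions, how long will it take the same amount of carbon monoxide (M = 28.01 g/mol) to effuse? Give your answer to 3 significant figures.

Since effusion rate ∝ 1/√M, t_CO/t_NH₃ = √(M_CO/M_NH₃) = √(28.01/17.03) = √1.645 = 1.282.
So the time for CO is 67.7 × 1.282 = 86.8 min.

86.8 min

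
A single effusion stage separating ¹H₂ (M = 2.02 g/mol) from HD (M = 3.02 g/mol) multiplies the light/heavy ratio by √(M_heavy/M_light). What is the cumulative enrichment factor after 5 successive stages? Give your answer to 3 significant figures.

After 5 stages the ratio has grown by (√(3.02/2.02))^5 = (3.02/2.02)^(5/2).
= 1.49505^(5/2) = 2.73.

2.73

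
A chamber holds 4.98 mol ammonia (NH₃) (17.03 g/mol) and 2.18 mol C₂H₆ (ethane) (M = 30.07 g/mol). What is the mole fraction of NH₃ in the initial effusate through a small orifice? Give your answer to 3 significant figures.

0.752

Rate_i ∝ x_i/√M_i (Graham's law weighted by mole fraction), so the effusate composition follows n_i/√M_i.
x_NH₃(eff) = (n_NH₃/√M_NH₃) / (n_NH₃/√M_NH₃ + n_C₂H₆/√M_C₂H₆)
= (4.98/√17.03) / (4.98/√17.03 + 2.18/√30.07) = 1.207/(1.207 + 0.3975) = 0.752.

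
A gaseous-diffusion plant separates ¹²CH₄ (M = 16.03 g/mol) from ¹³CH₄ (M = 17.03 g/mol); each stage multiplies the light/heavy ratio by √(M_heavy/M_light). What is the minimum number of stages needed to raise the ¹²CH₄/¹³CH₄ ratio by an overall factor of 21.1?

Per stage α = (17.03/16.03)^(1/2) = 1.06238^0.5, giving ln α = 0.03026.
Need α^N ≥ 21.1 ⇒ N ≥ ln(21.1) / ln α = 3.049 / 0.03026 = 100.78.
So at least 101 stages are needed.

101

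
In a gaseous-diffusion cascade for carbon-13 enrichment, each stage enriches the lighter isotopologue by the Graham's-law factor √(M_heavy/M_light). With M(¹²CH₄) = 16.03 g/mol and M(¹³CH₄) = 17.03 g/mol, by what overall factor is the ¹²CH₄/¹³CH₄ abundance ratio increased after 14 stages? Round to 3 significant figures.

Each stage multiplies the ratio by α = √(17.03/16.03), so after 14 stages the overall factor is α^14 = (17.03/16.03)^(14/2).
= 1.06238^7 = 1.53.

1.53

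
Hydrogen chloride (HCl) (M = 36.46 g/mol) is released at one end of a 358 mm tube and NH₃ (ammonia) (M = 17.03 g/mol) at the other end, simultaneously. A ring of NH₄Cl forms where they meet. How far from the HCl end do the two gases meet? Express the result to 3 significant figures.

145 mm

The fronts meet when d_HCl + d_NH₃ = L with d_HCl/d_NH₃ = √(M_NH₃/M_HCl) (Graham's law). Here √(M_NH₃/M_HCl) = √(17.03/36.46) = 0.6834.
With d_HCl + d_NH₃ = 358 mm, d_NH₃ = 358/(1 + 0.6834) = 212.7 mm.
d_HCl = 358 − 212.7 = 145 mm.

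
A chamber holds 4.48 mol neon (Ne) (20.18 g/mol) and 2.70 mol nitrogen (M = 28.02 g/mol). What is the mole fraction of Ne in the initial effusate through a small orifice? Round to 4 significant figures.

0.6616

Rate_i ∝ x_i/√M_i (Graham's law weighted by mole fraction), so the effusate composition follows n_i/√M_i.
Mole fraction of Ne in the effusate = (n_Ne/√M_Ne) / (n_Ne/√M_Ne + n_N₂/√M_N₂)
= (4.48/√20.18) / (4.48/√20.18 + 2.70/√28.02) = 0.9973/(0.9973 + 0.5101) = 0.6616.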